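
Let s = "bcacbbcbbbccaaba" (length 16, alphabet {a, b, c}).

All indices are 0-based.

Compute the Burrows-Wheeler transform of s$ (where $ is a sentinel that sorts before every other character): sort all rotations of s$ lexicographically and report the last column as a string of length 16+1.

rank  rotation           last
    0  $bcacbbcbbbccaaba  a
    1  a$bcacbbcbbbccaab  b
    2  aaba$bcacbbcbbbcc  c
    3  aba$bcacbbcbbbcca  a
    4  acbbcbbbccaaba$bc  c
    5  ba$bcacbbcbbbccaa  a
    6  bbbccaaba$bcacbbc  c
    7  bbcbbbccaaba$bcac  c
    8  bbccaaba$bcacbbcb  b
    9  bcacbbcbbbccaaba$  $
   10  bcbbbccaaba$bcacb  b
   11  bccaaba$bcacbbcbb  b
   12  caaba$bcacbbcbbbc  c
   13  cacbbcbbbccaaba$b  b
   14  cbbbccaaba$bcacbb  b
   15  cbbcbbbccaaba$bca  a
   16  ccaaba$bcacbbcbbb  b

abcacaccb$bbcbbab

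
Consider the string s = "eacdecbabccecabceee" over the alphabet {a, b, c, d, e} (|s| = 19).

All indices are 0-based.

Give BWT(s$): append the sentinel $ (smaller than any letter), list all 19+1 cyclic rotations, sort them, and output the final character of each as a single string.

rank  rotation              last
    0  $eacdecbabccecabceee  e
    1  abccecabceee$eacdecb  b
    2  abceee$eacdecbabccec  c
    3  acdecbabccecabceee$e  e
    4  babccecabceee$eacdec  c
    5  bccecabceee$eacdecba  a
    6  bceee$eacdecbabcceca  a
    7  cabceee$eacdecbabcce  e
    8  cbabccecabceee$eacde  e
    9  ccecabceee$eacdecbab  b
   10  cdecbabccecabceee$ea  a
   11  cecabceee$eacdecbabc  c
   12  ceee$eacdecbabccecab  b
   13  decbabccecabceee$eac  c
   14  e$eacdecbabccecabcee  e
   15  eacdecbabccecabceee$  $
   16  ecabceee$eacdecbabcc  c
   17  ecbabccecabceee$eacd  d
   18  ee$eacdecbabccecabce  e
   19  eee$eacdecbabccecabc  c

ebcecaaeebacbce$cdec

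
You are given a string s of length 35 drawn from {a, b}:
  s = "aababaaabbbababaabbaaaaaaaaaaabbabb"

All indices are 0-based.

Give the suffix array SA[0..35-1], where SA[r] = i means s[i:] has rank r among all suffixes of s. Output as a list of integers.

rank→(start, suffix):
  0 → (19, 'aaaaaaaaaaabbabb')
  1 → (20, 'aaaaaaaaaabbabb')
  2 → (21, 'aaaaaaaaabbabb')
  3 → (22, 'aaaaaaaabbabb')
  4 → (23, 'aaaaaaabbabb')
  5 → (24, 'aaaaaabbabb')
  6 → (25, 'aaaaabbabb')
  7 → (26, 'aaaabbabb')
  8 → (27, 'aaabbabb')
  9 → (5, 'aaabbbababaabbaaaaaaaaaaabbabb')
  10 → (0, 'aababaaabbbababaabbaaaaaaaaaaabbabb')
  11 → (15, 'aabbaaaaaaaaaaabbabb')
  12 → (28, 'aabbabb')
  13 → (6, 'aabbbababaabbaaaaaaaaaaabbabb')
  14 → (3, 'abaaabbbababaabbaaaaaaaaaaabbabb')
  15 → (13, 'abaabbaaaaaaaaaaabbabb')
  16 → (1, 'ababaaabbbababaabbaaaaaaaaaaabbabb')
  17 → (11, 'ababaabbaaaaaaaaaaabbabb')
  18 → (32, 'abb')
  19 → (16, 'abbaaaaaaaaaaabbabb')
  20 → (29, 'abbabb')
  21 → (7, 'abbbababaabbaaaaaaaaaaabbabb')
  22 → (34, 'b')
  23 → (18, 'baaaaaaaaaaabbabb')
  24 → (4, 'baaabbbababaabbaaaaaaaaaaabbabb')
  25 → (14, 'baabbaaaaaaaaaaabbabb')
  26 → (2, 'babaaabbbababaabbaaaaaaaaaaabbabb')
  27 → (12, 'babaabbaaaaaaaaaaabbabb')
  28 → (10, 'bababaabbaaaaaaaaaaabbabb')
  29 → (31, 'babb')
  30 → (33, 'bb')
  31 → (17, 'bbaaaaaaaaaaabbabb')
  32 → (9, 'bbababaabbaaaaaaaaaaabbabb')
  33 → (30, 'bbabb')
  34 → (8, 'bbbababaabbaaaaaaaaaaabbabb')

[19, 20, 21, 22, 23, 24, 25, 26, 27, 5, 0, 15, 28, 6, 3, 13, 1, 11, 32, 16, 29, 7, 34, 18, 4, 14, 2, 12, 10, 31, 33, 17, 9, 30, 8]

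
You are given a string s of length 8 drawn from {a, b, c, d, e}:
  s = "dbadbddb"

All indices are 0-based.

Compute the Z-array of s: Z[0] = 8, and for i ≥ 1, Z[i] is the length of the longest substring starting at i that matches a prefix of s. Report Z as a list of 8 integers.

[8, 0, 0, 2, 0, 1, 2, 0]

Z[0]=8
i=1: outside box; Z[1]=0
i=2: outside box; Z[2]=0
i=3: outside box; Z[3]=2 extend→box=[3,5)
i=4: min(r-i=1, Z[1]=0)=0; Z[4]=0
i=5: outside box; Z[5]=1 extend→box=[5,6)
i=6: outside box; Z[6]=2 extend→box=[6,8)
i=7: min(r-i=1, Z[1]=0)=0; Z[7]=0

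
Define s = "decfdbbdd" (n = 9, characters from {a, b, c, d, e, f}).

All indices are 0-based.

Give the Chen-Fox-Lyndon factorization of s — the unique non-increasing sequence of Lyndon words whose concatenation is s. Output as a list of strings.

["de", "cfd", "bbdd"]

emit factor 1: 'de' (i=0, period=2)
emit factor 2: 'cfd' (i=2, period=3)
emit factor 3: 'bbdd' (i=5, period=4)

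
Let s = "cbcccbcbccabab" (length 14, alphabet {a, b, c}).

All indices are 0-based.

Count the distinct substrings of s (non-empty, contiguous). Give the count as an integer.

sorted suffixes:
  #0 SA[0]=12  'ab'
  #1 SA[1]=10  'abab'
  #2 SA[2]=13  'b'
  #3 SA[3]=11  'bab'
  #4 SA[4]=5  'bcbccabab'
  #5 SA[5]=7  'bccabab'
  #6 SA[6]=1  'bcccbcbccabab'
  #7 SA[7]=9  'cabab'
  #8 SA[8]=4  'cbcbccabab'
  #9 SA[9]=6  'cbccabab'
  #10 SA[10]=0  'cbcccbcbccabab'
  #11 SA[11]=8  'ccabab'
  #12 SA[12]=3  'ccbcbccabab'
  #13 SA[13]=2  'cccbcbccabab'

SA = [12, 10, 13, 11, 5, 7, 1, 9, 4, 6, 0, 8, 3, 2]
rank  pair      lcp
   1  s[12:],s[10:]  2  'ab'
   2  s[10:],s[13:]  0  ''
   3  s[13:],s[11:]  1  'b'
   4  s[11:],s[5:]  1  'b'
   5  s[5:],s[7:]  2  'bc'
   6  s[7:],s[1:]  3  'bcc'
   7  s[1:],s[9:]  0  ''
   8  s[9:],s[4:]  1  'c'
   9  s[4:],s[6:]  3  'cbc'
  10  s[6:],s[0:]  4  'cbcc'
  11  s[0:],s[8:]  1  'c'
  12  s[8:],s[3:]  2  'cc'
  13  s[3:],s[2:]  2  'cc'

n(n+1)/2 = 14·15/2 = 105
Σ LCP = 0 + 2 + 0 + 1 + 1 + 2 + 3 + 0 + 1 + 3 + 4 + 1 + 2 + 2 = 22
distinct = 105 − 22 = 83

83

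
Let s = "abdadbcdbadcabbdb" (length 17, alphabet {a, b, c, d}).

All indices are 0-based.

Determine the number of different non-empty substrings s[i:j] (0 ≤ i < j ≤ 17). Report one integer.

135

sorted suffixes:
  #0 SA[0]=12  'abbdb'
  #1 SA[1]=0  'abdadbcdbadcabbdb'
  #2 SA[2]=3  'adbcdbadcabbdb'
  #3 SA[3]=9  'adcabbdb'
  #4 SA[4]=16  'b'
  #5 SA[5]=8  'badcabbdb'
  #6 SA[6]=13  'bbdb'
  #7 SA[7]=5  'bcdbadcabbdb'
  #8 SA[8]=1  'bdadbcdbadcabbdb'
  #9 SA[9]=14  'bdb'
  #10 SA[10]=11  'cabbdb'
  #11 SA[11]=6  'cdbadcabbdb'
  #12 SA[12]=2  'dadbcdbadcabbdb'
  #13 SA[13]=15  'db'
  #14 SA[14]=7  'dbadcabbdb'
  #15 SA[15]=4  'dbcdbadcabbdb'
  #16 SA[16]=10  'dcabbdb'

SA = [12, 0, 3, 9, 16, 8, 13, 5, 1, 14, 11, 6, 2, 15, 7, 4, 10]
rank  pair      lcp
   1  s[12:],s[0:]  2  'ab'
   2  s[0:],s[3:]  1  'a'
   3  s[3:],s[9:]  2  'ad'
   4  s[9:],s[16:]  0  ''
   5  s[16:],s[8:]  1  'b'
   6  s[8:],s[13:]  1  'b'
   7  s[13:],s[5:]  1  'b'
   8  s[5:],s[1:]  1  'b'
   9  s[1:],s[14:]  2  'bd'
  10  s[14:],s[11:]  0  ''
  11  s[11:],s[6:]  1  'c'
  12  s[6:],s[2:]  0  ''
  13  s[2:],s[15:]  1  'd'
  14  s[15:],s[7:]  2  'db'
  15  s[7:],s[4:]  2  'db'
  16  s[4:],s[10:]  1  'd'

n(n+1)/2 = 17·18/2 = 153
Σ LCP = 0 + 2 + 1 + 2 + 0 + 1 + 1 + 1 + 1 + 2 + 0 + 1 + 0 + 1 + 2 + 2 + 1 = 18
distinct = 153 − 18 = 135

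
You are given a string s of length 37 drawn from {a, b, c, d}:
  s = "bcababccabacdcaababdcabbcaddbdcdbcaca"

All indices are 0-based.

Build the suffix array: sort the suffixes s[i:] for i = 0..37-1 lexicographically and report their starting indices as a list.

sorted suffixes:
  #0 SA[0]=36  'a'
  #1 SA[1]=14  'aababdcabbcaddbdcdbcaca'
  #2 SA[2]=2  'ababccabacdcaababdcabbcaddbdcdbcaca'
  #3 SA[3]=15  'ababdcabbcaddbdcdbcaca'
  #4 SA[4]=8  'abacdcaababdcabbcaddbdcdbcaca'
  #5 SA[5]=21  'abbcaddbdcdbcaca'
  #6 SA[6]=4  'abccabacdcaababdcabbcaddbdcdbcaca'
  #7 SA[7]=17  'abdcabbcaddbdcdbcaca'
  #8 SA[8]=34  'aca'
  #9 SA[9]=10  'acdcaababdcabbcaddbdcdbcaca'
  #10 SA[10]=25  'addbdcdbcaca'
  #11 SA[11]=3  'babccabacdcaababdcabbcaddbdcdbcaca'
  #12 SA[12]=16  'babdcabbcaddbdcdbcaca'
  #13 SA[13]=9  'bacdcaababdcabbcaddbdcdbcaca'
  #14 SA[14]=22  'bbcaddbdcdbcaca'
  #15 SA[15]=0  'bcababccabacdcaababdcabbcaddbdcdbcaca'
  #16 SA[16]=32  'bcaca'
  #17 SA[17]=23  'bcaddbdcdbcaca'
  #18 SA[18]=5  'bccabacdcaababdcabbcaddbdcdbcaca'
  #19 SA[19]=18  'bdcabbcaddbdcdbcaca'
  #20 SA[20]=28  'bdcdbcaca'
  #21 SA[21]=35  'ca'
  #22 SA[22]=13  'caababdcabbcaddbdcdbcaca'
  #23 SA[23]=1  'cababccabacdcaababdcabbcaddbdcdbcaca'
  #24 SA[24]=7  'cabacdcaababdcabbcaddbdcdbcaca'
  #25 SA[25]=20  'cabbcaddbdcdbcaca'
  #26 SA[26]=33  'caca'
  #27 SA[27]=24  'caddbdcdbcaca'
  #28 SA[28]=6  'ccabacdcaababdcabbcaddbdcdbcaca'
  #29 SA[29]=30  'cdbcaca'
  #30 SA[30]=11  'cdcaababdcabbcaddbdcdbcaca'
  #31 SA[31]=31  'dbcaca'
  #32 SA[32]=27  'dbdcdbcaca'
  #33 SA[33]=12  'dcaababdcabbcaddbdcdbcaca'
  #34 SA[34]=19  'dcabbcaddbdcdbcaca'
  #35 SA[35]=29  'dcdbcaca'
  #36 SA[36]=26  'ddbdcdbcaca'

[36, 14, 2, 15, 8, 21, 4, 17, 34, 10, 25, 3, 16, 9, 22, 0, 32, 23, 5, 18, 28, 35, 13, 1, 7, 20, 33, 24, 6, 30, 11, 31, 27, 12, 19, 29, 26]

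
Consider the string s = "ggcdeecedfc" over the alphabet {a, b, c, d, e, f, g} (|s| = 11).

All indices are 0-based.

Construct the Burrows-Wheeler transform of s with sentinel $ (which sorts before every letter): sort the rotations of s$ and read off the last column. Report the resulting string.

rank  rotation      last
    0  $ggcdeecedfc  c
    1  c$ggcdeecedf  f
    2  cdeecedfc$gg  g
    3  cedfc$ggcdee  e
    4  deecedfc$ggc  c
    5  dfc$ggcdeece  e
    6  ecedfc$ggcde  e
    7  edfc$ggcdeec  c
    8  eecedfc$ggcd  d
    9  fc$ggcdeeced  d
   10  gcdeecedfc$g  g
   11  ggcdeecedfc$  $

cfgeceecddg$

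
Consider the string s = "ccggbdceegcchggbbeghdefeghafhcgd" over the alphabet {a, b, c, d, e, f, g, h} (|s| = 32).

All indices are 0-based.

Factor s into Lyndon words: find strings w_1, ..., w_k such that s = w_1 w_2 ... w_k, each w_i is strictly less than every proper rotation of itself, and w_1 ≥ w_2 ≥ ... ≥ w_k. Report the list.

emit factor 1: 'ccgg' (i=0, period=4)
emit factor 2: 'bdceegcchgg' (i=4, period=11)
emit factor 3: 'bbeghdefegh' (i=15, period=11)
emit factor 4: 'afhcgd' (i=26, period=6)

["ccgg", "bdceegcchgg", "bbeghdefegh", "afhcgd"]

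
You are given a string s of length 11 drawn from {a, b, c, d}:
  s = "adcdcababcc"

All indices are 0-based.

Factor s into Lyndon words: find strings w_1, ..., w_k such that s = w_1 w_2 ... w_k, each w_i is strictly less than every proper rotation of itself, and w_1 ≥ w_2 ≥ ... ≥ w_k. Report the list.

["adcdc", "ababcc"]

emit factor 1: 'adcdc' (i=0, period=5)
emit factor 2: 'ababcc' (i=5, period=6)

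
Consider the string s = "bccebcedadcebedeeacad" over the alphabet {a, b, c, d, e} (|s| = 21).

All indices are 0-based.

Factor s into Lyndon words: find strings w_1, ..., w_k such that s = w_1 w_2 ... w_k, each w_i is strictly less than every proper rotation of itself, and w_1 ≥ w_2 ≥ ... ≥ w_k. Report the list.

emit factor 1: 'bccebced' (i=0, period=8)
emit factor 2: 'adcebedee' (i=8, period=9)
emit factor 3: 'acad' (i=17, period=4)

["bccebced", "adcebedee", "acad"]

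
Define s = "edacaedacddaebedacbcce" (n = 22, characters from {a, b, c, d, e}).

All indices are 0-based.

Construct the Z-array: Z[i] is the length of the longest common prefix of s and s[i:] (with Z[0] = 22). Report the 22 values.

Z[0]=22
i=1: i≥r, start 0; Z[1]=0
i=2: i≥r, start 0; Z[2]=0
i=3: i≥r, start 0; Z[3]=0
i=4: i≥r, start 0; Z[4]=0
i=5: i≥r, start 0; Z[5]=4 scan→box=[5,9)
i=6: min(r-i=3, Z[1]=0)=0; Z[6]=0
i=7: min(r-i=2, Z[2]=0)=0; Z[7]=0
i=8: min(r-i=1, Z[3]=0)=0; Z[8]=0
i=9: i≥r, start 0; Z[9]=0
i=10: i≥r, start 0; Z[10]=0
i=11: i≥r, start 0; Z[11]=0
i=12: i≥r, start 0; Z[12]=1 scan→box=[12,13)
i=13: i≥r, start 0; Z[13]=0
i=14: i≥r, start 0; Z[14]=4 scan→box=[14,18)
i=15: min(r-i=3, Z[1]=0)=0; Z[15]=0
i=16: min(r-i=2, Z[2]=0)=0; Z[16]=0
i=17: min(r-i=1, Z[3]=0)=0; Z[17]=0
i=18: i≥r, start 0; Z[18]=0
i=19: i≥r, start 0; Z[19]=0
i=20: i≥r, start 0; Z[20]=0
i=21: i≥r, start 0; Z[21]=1 scan→box=[21,22)

[22, 0, 0, 0, 0, 4, 0, 0, 0, 0, 0, 0, 1, 0, 4, 0, 0, 0, 0, 0, 0, 1]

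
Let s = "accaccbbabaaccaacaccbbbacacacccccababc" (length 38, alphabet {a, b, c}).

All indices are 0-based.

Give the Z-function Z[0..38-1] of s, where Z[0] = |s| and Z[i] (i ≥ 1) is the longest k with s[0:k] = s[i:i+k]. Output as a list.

Z[0]=38
i=1: outside box; Z[1]=0
i=2: outside box; Z[2]=0
i=3: outside box; Z[3]=3 grow→box=[3,6)
i=4: min(r-i=2, Z[1]=0)=0; Z[4]=0
i=5: min(r-i=1, Z[2]=0)=0; Z[5]=0
i=6: outside box; Z[6]=0
i=7: outside box; Z[7]=0
i=8: outside box; Z[8]=1 grow→box=[8,9)
i=9: outside box; Z[9]=0
i=10: outside box; Z[10]=1 grow→box=[10,11)
i=11: outside box; Z[11]=4 grow→box=[11,15)
i=12: min(r-i=3, Z[1]=0)=0; Z[12]=0
i=13: min(r-i=2, Z[2]=0)=0; Z[13]=0
i=14: min(r-i=1, Z[3]=3)=1; Z[14]=1
i=15: outside box; Z[15]=2 grow→box=[15,17)
i=16: min(r-i=1, Z[1]=0)=0; Z[16]=0
i=17: outside box; Z[17]=3 grow→box=[17,20)
i=18: min(r-i=2, Z[1]=0)=0; Z[18]=0
i=19: min(r-i=1, Z[2]=0)=0; Z[19]=0
i=20: outside box; Z[20]=0
i=21: outside box; Z[21]=0
i=22: outside box; Z[22]=0
i=23: outside box; Z[23]=2 grow→box=[23,25)
i=24: min(r-i=1, Z[1]=0)=0; Z[24]=0
i=25: outside box; Z[25]=2 grow→box=[25,27)
i=26: min(r-i=1, Z[1]=0)=0; Z[26]=0
i=27: outside box; Z[27]=3 grow→box=[27,30)
i=28: min(r-i=2, Z[1]=0)=0; Z[28]=0
i=29: min(r-i=1, Z[2]=0)=0; Z[29]=0
i=30: outside box; Z[30]=0
i=31: outside box; Z[31]=0
i=32: outside box; Z[32]=0
i=33: outside box; Z[33]=1 grow→box=[33,34)
i=34: outside box; Z[34]=0
i=35: outside box; Z[35]=1 grow→box=[35,36)
i=36: outside box; Z[36]=0
i=37: outside box; Z[37]=0

[38, 0, 0, 3, 0, 0, 0, 0, 1, 0, 1, 4, 0, 0, 1, 2, 0, 3, 0, 0, 0, 0, 0, 2, 0, 2, 0, 3, 0, 0, 0, 0, 0, 1, 0, 1, 0, 0]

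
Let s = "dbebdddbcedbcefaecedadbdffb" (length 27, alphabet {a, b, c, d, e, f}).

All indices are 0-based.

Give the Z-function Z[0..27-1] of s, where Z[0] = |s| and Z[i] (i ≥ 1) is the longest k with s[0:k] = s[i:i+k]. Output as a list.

[27, 0, 0, 0, 1, 1, 2, 0, 0, 0, 2, 0, 0, 0, 0, 0, 0, 0, 0, 1, 0, 2, 0, 1, 0, 0, 0]

Z[0]=27
i=1: fresh scan; Z[1]=0
i=2: fresh scan; Z[2]=0
i=3: fresh scan; Z[3]=0
i=4: fresh scan; Z[4]=1 scan→box=[4,5)
i=5: fresh scan; Z[5]=1 scan→box=[5,6)
i=6: fresh scan; Z[6]=2 scan→box=[6,8)
i=7: min(r-i=1, Z[1]=0)=0; Z[7]=0
i=8: fresh scan; Z[8]=0
i=9: fresh scan; Z[9]=0
i=10: fresh scan; Z[10]=2 scan→box=[10,12)
i=11: min(r-i=1, Z[1]=0)=0; Z[11]=0
i=12: fresh scan; Z[12]=0
i=13: fresh scan; Z[13]=0
i=14: fresh scan; Z[14]=0
i=15: fresh scan; Z[15]=0
i=16: fresh scan; Z[16]=0
i=17: fresh scan; Z[17]=0
i=18: fresh scan; Z[18]=0
i=19: fresh scan; Z[19]=1 scan→box=[19,20)
i=20: fresh scan; Z[20]=0
i=21: fresh scan; Z[21]=2 scan→box=[21,23)
i=22: min(r-i=1, Z[1]=0)=0; Z[22]=0
i=23: fresh scan; Z[23]=1 scan→box=[23,24)
i=24: fresh scan; Z[24]=0
i=25: fresh scan; Z[25]=0
i=26: fresh scan; Z[26]=0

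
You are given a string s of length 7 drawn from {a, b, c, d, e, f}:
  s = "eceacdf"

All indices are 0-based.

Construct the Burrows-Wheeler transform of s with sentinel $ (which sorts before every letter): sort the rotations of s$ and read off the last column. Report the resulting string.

feaecc$d

rank  rotation  last
    0  $eceacdf  f
    1  acdf$ece  e
    2  cdf$ecea  a
    3  ceacdf$e  e
    4  df$eceac  c
    5  eacdf$ec  c
    6  eceacdf$  $
    7  f$eceacd  d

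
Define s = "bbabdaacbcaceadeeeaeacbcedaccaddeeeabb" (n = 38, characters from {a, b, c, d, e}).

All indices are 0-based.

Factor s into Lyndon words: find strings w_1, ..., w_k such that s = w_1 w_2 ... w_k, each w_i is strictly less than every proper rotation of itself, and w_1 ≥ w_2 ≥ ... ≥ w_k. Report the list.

["b", "b", "abd", "aacbcaceadeeeaeacbcedaccaddeeeabb"]

emit factor 1: 'b' (i=0, period=1)
emit factor 2: 'b' (i=1, period=1)
emit factor 3: 'abd' (i=2, period=3)
emit factor 4: 'aacbcaceadeeeaeacbcedaccaddeeeabb' (i=5, period=33)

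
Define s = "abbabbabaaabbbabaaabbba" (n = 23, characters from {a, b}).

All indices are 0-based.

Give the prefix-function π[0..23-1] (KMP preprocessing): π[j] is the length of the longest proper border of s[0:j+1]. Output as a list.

π[0] = 0
j=1 s[j]='b': π[1]=0 (border '')
j=2 s[j]='b': π[2]=0 (border '')
j=3 s[j]='a': π[3]=1 (border 'a')
j=4 s[j]='b': π[4]=2 (border 'ab')
j=5 s[j]='b': π[5]=3 (border 'abb')
j=6 s[j]='a': π[6]=4 (border 'abba')
j=7 s[j]='b': π[7]=5 (border 'abbab')
j=8 s[j]='a': k: 5→2→0; π[8]=1 (border 'a')
j=9 s[j]='a': k: 1→0; π[9]=1 (border 'a')
j=10 s[j]='a': k: 1→0; π[10]=1 (border 'a')
j=11 s[j]='b': π[11]=2 (border 'ab')
j=12 s[j]='b': π[12]=3 (border 'abb')
j=13 s[j]='b': k: 3→0; π[13]=0 (border '')
j=14 s[j]='a': π[14]=1 (border 'a')
j=15 s[j]='b': π[15]=2 (border 'ab')
j=16 s[j]='a': k: 2→0; π[16]=1 (border 'a')
j=17 s[j]='a': k: 1→0; π[17]=1 (border 'a')
j=18 s[j]='a': k: 1→0; π[18]=1 (border 'a')
j=19 s[j]='b': π[19]=2 (border 'ab')
j=20 s[j]='b': π[20]=3 (border 'abb')
j=21 s[j]='b': k: 3→0; π[21]=0 (border '')
j=22 s[j]='a': π[22]=1 (border 'a')

[0, 0, 0, 1, 2, 3, 4, 5, 1, 1, 1, 2, 3, 0, 1, 2, 1, 1, 1, 2, 3, 0, 1]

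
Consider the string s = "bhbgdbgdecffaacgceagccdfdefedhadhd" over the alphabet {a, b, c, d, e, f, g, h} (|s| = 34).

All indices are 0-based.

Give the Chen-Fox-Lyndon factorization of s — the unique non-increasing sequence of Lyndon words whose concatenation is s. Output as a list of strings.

emit factor 1: 'bh' (i=0, period=2)
emit factor 2: 'bgdbgdecff' (i=2, period=10)
emit factor 3: 'aacgceagccdfdefedhadhd' (i=12, period=22)

["bh", "bgdbgdecff", "aacgceagccdfdefedhadhd"]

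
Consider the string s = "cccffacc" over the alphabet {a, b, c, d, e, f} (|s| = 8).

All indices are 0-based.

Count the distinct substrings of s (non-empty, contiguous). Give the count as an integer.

sorted suffixes:
  #0 SA[0]=5  'acc'
  #1 SA[1]=7  'c'
  #2 SA[2]=6  'cc'
  #3 SA[3]=0  'cccffacc'
  #4 SA[4]=1  'ccffacc'
  #5 SA[5]=2  'cffacc'
  #6 SA[6]=4  'facc'
  #7 SA[7]=3  'ffacc'

SA = [5, 7, 6, 0, 1, 2, 4, 3]
[i] adj suffixes → lcp
  [1] 5/7 → 0 ('')
  [2] 7/6 → 1 ('c')
  [3] 6/0 → 2 ('cc')
  [4] 0/1 → 2 ('cc')
  [5] 1/2 → 1 ('c')
  [6] 2/4 → 0 ('')
  [7] 4/3 → 1 ('f')

n(n+1)/2 = 8·9/2 = 36
Σ LCP = 0 + 0 + 1 + 2 + 2 + 1 + 0 + 1 = 7
distinct = 36 − 7 = 29

29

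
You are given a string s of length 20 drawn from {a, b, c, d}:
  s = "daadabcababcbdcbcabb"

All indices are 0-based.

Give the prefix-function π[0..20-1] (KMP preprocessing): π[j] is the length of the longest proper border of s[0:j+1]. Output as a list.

π[0] = 0
j=1 s[j]='a': π[1]=0 (border '')
j=2 s[j]='a': π[2]=0 (border '')
j=3 s[j]='d': π[3]=1 (border 'd')
j=4 s[j]='a': π[4]=2 (border 'da')
j=5 s[j]='b': k: 2→0; π[5]=0 (border '')
j=6 s[j]='c': π[6]=0 (border '')
j=7 s[j]='a': π[7]=0 (border '')
j=8 s[j]='b': π[8]=0 (border '')
j=9 s[j]='a': π[9]=0 (border '')
j=10 s[j]='b': π[10]=0 (border '')
j=11 s[j]='c': π[11]=0 (border '')
j=12 s[j]='b': π[12]=0 (border '')
j=13 s[j]='d': π[13]=1 (border 'd')
j=14 s[j]='c': k: 1→0; π[14]=0 (border '')
j=15 s[j]='b': π[15]=0 (border '')
j=16 s[j]='c': π[16]=0 (border '')
j=17 s[j]='a': π[17]=0 (border '')
j=18 s[j]='b': π[18]=0 (border '')
j=19 s[j]='b': π[19]=0 (border '')

[0, 0, 0, 1, 2, 0, 0, 0, 0, 0, 0, 0, 0, 1, 0, 0, 0, 0, 0, 0]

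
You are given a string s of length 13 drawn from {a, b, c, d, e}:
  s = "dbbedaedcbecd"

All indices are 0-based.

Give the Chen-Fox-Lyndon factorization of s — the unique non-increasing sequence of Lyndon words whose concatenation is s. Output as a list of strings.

emit factor 1: 'd' (i=0, period=1)
emit factor 2: 'bbed' (i=1, period=4)
emit factor 3: 'aedcbecd' (i=5, period=8)

["d", "bbed", "aedcbecd"]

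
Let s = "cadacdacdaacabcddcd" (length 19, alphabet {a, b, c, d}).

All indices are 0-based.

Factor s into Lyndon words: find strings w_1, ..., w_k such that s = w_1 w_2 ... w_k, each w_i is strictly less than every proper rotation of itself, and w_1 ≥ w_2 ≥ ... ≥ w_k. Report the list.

["c", "ad", "acd", "acd", "aacabcddcd"]

emit factor 1: 'c' (i=0, period=1)
emit factor 2: 'ad' (i=1, period=2)
emit factor 3: 'acd' (i=3, period=3)
emit factor 4: 'acd' (i=6, period=3)
emit factor 5: 'aacabcddcd' (i=9, period=10)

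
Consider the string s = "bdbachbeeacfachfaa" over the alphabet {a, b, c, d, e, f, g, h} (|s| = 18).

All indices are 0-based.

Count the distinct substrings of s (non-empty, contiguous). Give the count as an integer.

sorted suffixes:
  #0 SA[0]=17  'a'
  #1 SA[1]=16  'aa'
  #2 SA[2]=9  'acfachfaa'
  #3 SA[3]=3  'achbeeacfachfaa'
  #4 SA[4]=12  'achfaa'
  #5 SA[5]=2  'bachbeeacfachfaa'
  #6 SA[6]=0  'bdbachbeeacfachfaa'
  #7 SA[7]=6  'beeacfachfaa'
  #8 SA[8]=10  'cfachfaa'
  #9 SA[9]=4  'chbeeacfachfaa'
  #10 SA[10]=13  'chfaa'
  #11 SA[11]=1  'dbachbeeacfachfaa'
  #12 SA[12]=8  'eacfachfaa'
  #13 SA[13]=7  'eeacfachfaa'
  #14 SA[14]=15  'faa'
  #15 SA[15]=11  'fachfaa'
  #16 SA[16]=5  'hbeeacfachfaa'
  #17 SA[17]=14  'hfaa'

SA = [17, 16, 9, 3, 12, 2, 0, 6, 10, 4, 13, 1, 8, 7, 15, 11, 5, 14]
i: (SA[i-1],SA[i]) lcp shared
  1: (17,16) 1 'a'
  2: (16,9) 1 'a'
  3: (9,3) 2 'ac'
  4: (3,12) 3 'ach'
  5: (12,2) 0 ''
  6: (2,0) 1 'b'
  7: (0,6) 1 'b'
  8: (6,10) 0 ''
  9: (10,4) 1 'c'
  10: (4,13) 2 'ch'
  11: (13,1) 0 ''
  12: (1,8) 0 ''
  13: (8,7) 1 'e'
  14: (7,15) 0 ''
  15: (15,11) 2 'fa'
  16: (11,5) 0 ''
  17: (5,14) 1 'h'

n(n+1)/2 = 18·19/2 = 171
Σ LCP = 0 + 1 + 1 + 2 + 3 + 0 + 1 + 1 + 0 + 1 + 2 + 0 + 0 + 1 + 0 + 2 + 0 + 1 = 16
distinct = 171 − 16 = 155

155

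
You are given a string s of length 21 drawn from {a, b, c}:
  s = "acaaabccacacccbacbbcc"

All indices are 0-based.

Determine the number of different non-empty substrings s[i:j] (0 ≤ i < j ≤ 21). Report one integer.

rank→(start, suffix):
  0 → (2, 'aaabccacacccbacbbcc')
  1 → (3, 'aabccacacccbacbbcc')
  2 → (4, 'abccacacccbacbbcc')
  3 → (0, 'acaaabccacacccbacbbcc')
  4 → (8, 'acacccbacbbcc')
  5 → (15, 'acbbcc')
  6 → (10, 'acccbacbbcc')
  7 → (14, 'bacbbcc')
  8 → (17, 'bbcc')
  9 → (18, 'bcc')
  10 → (5, 'bccacacccbacbbcc')
  11 → (20, 'c')
  12 → (1, 'caaabccacacccbacbbcc')
  13 → (7, 'cacacccbacbbcc')
  14 → (9, 'cacccbacbbcc')
  15 → (13, 'cbacbbcc')
  16 → (16, 'cbbcc')
  17 → (19, 'cc')
  18 → (6, 'ccacacccbacbbcc')
  19 → (12, 'ccbacbbcc')
  20 → (11, 'cccbacbbcc')

SA = [2, 3, 4, 0, 8, 15, 10, 14, 17, 18, 5, 20, 1, 7, 9, 13, 16, 19, 6, 12, 11]
[i] adj suffixes → lcp
  [1] 2/3 → 2 ('aa')
  [2] 3/4 → 1 ('a')
  [3] 4/0 → 1 ('a')
  [4] 0/8 → 3 ('aca')
  [5] 8/15 → 2 ('ac')
  [6] 15/10 → 2 ('ac')
  [7] 10/14 → 0 ('')
  [8] 14/17 → 1 ('b')
  [9] 17/18 → 1 ('b')
  [10] 18/5 → 3 ('bcc')
  [11] 5/20 → 0 ('')
  [12] 20/1 → 1 ('c')
  [13] 1/7 → 2 ('ca')
  [14] 7/9 → 3 ('cac')
  [15] 9/13 → 1 ('c')
  [16] 13/16 → 2 ('cb')
  [17] 16/19 → 1 ('c')
  [18] 19/6 → 2 ('cc')
  [19] 6/12 → 2 ('cc')
  [20] 12/11 → 2 ('cc')

n(n+1)/2 = 21·22/2 = 231
Σ LCP = 0 + 2 + 1 + 1 + 3 + 2 + 2 + 0 + 1 + 1 + 3 + 0 + 1 + 2 + 3 + 1 + 2 + 1 + 2 + 2 + 2 = 32
distinct = 231 − 32 = 199

199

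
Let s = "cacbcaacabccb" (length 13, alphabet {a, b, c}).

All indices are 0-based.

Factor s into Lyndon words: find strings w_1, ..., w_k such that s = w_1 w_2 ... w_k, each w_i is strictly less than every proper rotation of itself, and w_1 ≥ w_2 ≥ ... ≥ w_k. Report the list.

["c", "acbc", "aacabccb"]

emit factor 1: 'c' (i=0, period=1)
emit factor 2: 'acbc' (i=1, period=4)
emit factor 3: 'aacabccb' (i=5, period=8)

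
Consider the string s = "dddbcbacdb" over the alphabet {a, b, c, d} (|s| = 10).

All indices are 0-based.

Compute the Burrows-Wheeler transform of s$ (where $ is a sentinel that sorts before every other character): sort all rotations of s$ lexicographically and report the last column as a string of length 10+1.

rank  rotation     last
    0  $dddbcbacdb  b
    1  acdb$dddbcb  b
    2  b$dddbcbacd  d
    3  bacdb$dddbc  c
    4  bcbacdb$ddd  d
    5  cbacdb$dddb  b
    6  cdb$dddbcba  a
    7  db$dddbcbac  c
    8  dbcbacdb$dd  d
    9  ddbcbacdb$d  d
   10  dddbcbacdb$  $

bbdcdbacdd$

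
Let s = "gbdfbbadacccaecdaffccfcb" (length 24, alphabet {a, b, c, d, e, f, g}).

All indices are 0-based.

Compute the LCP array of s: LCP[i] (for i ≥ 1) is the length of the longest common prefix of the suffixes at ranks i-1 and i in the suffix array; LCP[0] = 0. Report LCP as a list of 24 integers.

[0, 1, 1, 1, 0, 1, 1, 1, 0, 1, 1, 2, 2, 1, 1, 0, 2, 1, 0, 0, 1, 2, 1, 0]

rank→(start, suffix):
  0 → (8, 'acccaecdaffccfcb')
  1 → (6, 'adacccaecdaffccfcb')
  2 → (12, 'aecdaffccfcb')
  3 → (16, 'affccfcb')
  4 → (23, 'b')
  5 → (5, 'badacccaecdaffccfcb')
  6 → (4, 'bbadacccaecdaffccfcb')
  7 → (1, 'bdfbbadacccaecdaffccfcb')
  8 → (11, 'caecdaffccfcb')
  9 → (22, 'cb')
  10 → (10, 'ccaecdaffccfcb')
  11 → (9, 'cccaecdaffccfcb')
  12 → (19, 'ccfcb')
  13 → (14, 'cdaffccfcb')
  14 → (20, 'cfcb')
  15 → (7, 'dacccaecdaffccfcb')
  16 → (15, 'daffccfcb')
  17 → (2, 'dfbbadacccaecdaffccfcb')
  18 → (13, 'ecdaffccfcb')
  19 → (3, 'fbbadacccaecdaffccfcb')
  20 → (21, 'fcb')
  21 → (18, 'fccfcb')
  22 → (17, 'ffccfcb')
  23 → (0, 'gbdfbbadacccaecdaffccfcb')

SA = [8, 6, 12, 16, 23, 5, 4, 1, 11, 22, 10, 9, 19, 14, 20, 7, 15, 2, 13, 3, 21, 18, 17, 0]
rank  pair      lcp
   1  s[8:],s[6:]  1  'a'
   2  s[6:],s[12:]  1  'a'
   3  s[12:],s[16:]  1  'a'
   4  s[16:],s[23:]  0  ''
   5  s[23:],s[5:]  1  'b'
   6  s[5:],s[4:]  1  'b'
   7  s[4:],s[1:]  1  'b'
   8  s[1:],s[11:]  0  ''
   9  s[11:],s[22:]  1  'c'
  10  s[22:],s[10:]  1  'c'
  11  s[10:],s[9:]  2  'cc'
  12  s[9:],s[19:]  2  'cc'
  13  s[19:],s[14:]  1  'c'
  14  s[14:],s[20:]  1  'c'
  15  s[20:],s[7:]  0  ''
  16  s[7:],s[15:]  2  'da'
  17  s[15:],s[2:]  1  'd'
  18  s[2:],s[13:]  0  ''
  19  s[13:],s[3:]  0  ''
  20  s[3:],s[21:]  1  'f'
  21  s[21:],s[18:]  2  'fc'
  22  s[18:],s[17:]  1  'f'
  23  s[17:],s[0:]  0  ''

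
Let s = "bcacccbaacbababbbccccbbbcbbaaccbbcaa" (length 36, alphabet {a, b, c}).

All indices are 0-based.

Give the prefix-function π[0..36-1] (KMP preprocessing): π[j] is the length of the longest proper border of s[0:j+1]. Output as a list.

π[0] = 0
j=1 s[j]='c': π[1]=0 (border '')
j=2 s[j]='a': π[2]=0 (border '')
j=3 s[j]='c': π[3]=0 (border '')
j=4 s[j]='c': π[4]=0 (border '')
j=5 s[j]='c': π[5]=0 (border '')
j=6 s[j]='b': π[6]=1 (border 'b')
j=7 s[j]='a': k: 1→0; π[7]=0 (border '')
j=8 s[j]='a': π[8]=0 (border '')
j=9 s[j]='c': π[9]=0 (border '')
j=10 s[j]='b': π[10]=1 (border 'b')
j=11 s[j]='a': k: 1→0; π[11]=0 (border '')
j=12 s[j]='b': π[12]=1 (border 'b')
j=13 s[j]='a': k: 1→0; π[13]=0 (border '')
j=14 s[j]='b': π[14]=1 (border 'b')
j=15 s[j]='b': k: 1→0; π[15]=1 (border 'b')
j=16 s[j]='b': k: 1→0; π[16]=1 (border 'b')
j=17 s[j]='c': π[17]=2 (border 'bc')
j=18 s[j]='c': k: 2→0; π[18]=0 (border '')
j=19 s[j]='c': π[19]=0 (border '')
j=20 s[j]='c': π[20]=0 (border '')
j=21 s[j]='b': π[21]=1 (border 'b')
j=22 s[j]='b': k: 1→0; π[22]=1 (border 'b')
j=23 s[j]='b': k: 1→0; π[23]=1 (border 'b')
j=24 s[j]='c': π[24]=2 (border 'bc')
j=25 s[j]='b': k: 2→0; π[25]=1 (border 'b')
j=26 s[j]='b': k: 1→0; π[26]=1 (border 'b')
j=27 s[j]='a': k: 1→0; π[27]=0 (border '')
j=28 s[j]='a': π[28]=0 (border '')
j=29 s[j]='c': π[29]=0 (border '')
j=30 s[j]='c': π[30]=0 (border '')
j=31 s[j]='b': π[31]=1 (border 'b')
j=32 s[j]='b': k: 1→0; π[32]=1 (border 'b')
j=33 s[j]='c': π[33]=2 (border 'bc')
j=34 s[j]='a': π[34]=3 (border 'bca')
j=35 s[j]='a': k: 3→0; π[35]=0 (border '')

[0, 0, 0, 0, 0, 0, 1, 0, 0, 0, 1, 0, 1, 0, 1, 1, 1, 2, 0, 0, 0, 1, 1, 1, 2, 1, 1, 0, 0, 0, 0, 1, 1, 2, 3, 0]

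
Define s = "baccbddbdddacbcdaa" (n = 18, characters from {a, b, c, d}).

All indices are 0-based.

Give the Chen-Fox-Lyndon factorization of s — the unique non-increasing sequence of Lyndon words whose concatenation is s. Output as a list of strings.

emit factor 1: 'b' (i=0, period=1)
emit factor 2: 'accbddbddd' (i=1, period=10)
emit factor 3: 'acbcd' (i=11, period=5)
emit factor 4: 'a' (i=16, period=1)
emit factor 5: 'a' (i=17, period=1)

["b", "accbddbddd", "acbcd", "a", "a"]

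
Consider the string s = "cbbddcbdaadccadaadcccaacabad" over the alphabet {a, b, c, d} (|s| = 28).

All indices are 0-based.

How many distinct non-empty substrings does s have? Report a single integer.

357

rank→(start, suffix):
  0 → (21, 'aacabad')
  1 → (8, 'aadccadaadcccaacabad')
  2 → (15, 'aadcccaacabad')
  3 → (24, 'abad')
  4 → (22, 'acabad')
  5 → (26, 'ad')
  6 → (13, 'adaadcccaacabad')
  7 → (9, 'adccadaadcccaacabad')
  8 → (16, 'adcccaacabad')
  9 → (25, 'bad')
  10 → (1, 'bbddcbdaadccadaadcccaacabad')
  11 → (6, 'bdaadccadaadcccaacabad')
  12 → (2, 'bddcbdaadccadaadcccaacabad')
  13 → (20, 'caacabad')
  14 → (23, 'cabad')
  15 → (12, 'cadaadcccaacabad')
  16 → (0, 'cbbddcbdaadccadaadcccaacabad')
  17 → (5, 'cbdaadccadaadcccaacabad')
  18 → (19, 'ccaacabad')
  19 → (11, 'ccadaadcccaacabad')
  20 → (18, 'cccaacabad')
  21 → (27, 'd')
  22 → (7, 'daadccadaadcccaacabad')
  23 → (14, 'daadcccaacabad')
  24 → (4, 'dcbdaadccadaadcccaacabad')
  25 → (10, 'dccadaadcccaacabad')
  26 → (17, 'dcccaacabad')
  27 → (3, 'ddcbdaadccadaadcccaacabad')

SA = [21, 8, 15, 24, 22, 26, 13, 9, 16, 25, 1, 6, 2, 20, 23, 12, 0, 5, 19, 11, 18, 27, 7, 14, 4, 10, 17, 3]
[i] adj suffixes → lcp
  [1] 21/8 → 2 ('aa')
  [2] 8/15 → 5 ('aadcc')
  [3] 15/24 → 1 ('a')
  [4] 24/22 → 1 ('a')
  [5] 22/26 → 1 ('a')
  [6] 26/13 → 2 ('ad')
  [7] 13/9 → 2 ('ad')
  [8] 9/16 → 4 ('adcc')
  [9] 16/25 → 0 ('')
  [10] 25/1 → 1 ('b')
  [11] 1/6 → 1 ('b')
  [12] 6/2 → 2 ('bd')
  [13] 2/20 → 0 ('')
  [14] 20/23 → 2 ('ca')
  [15] 23/12 → 2 ('ca')
  [16] 12/0 → 1 ('c')
  [17] 0/5 → 2 ('cb')
  [18] 5/19 → 1 ('c')
  [19] 19/11 → 3 ('cca')
  [20] 11/18 → 2 ('cc')
  [21] 18/27 → 0 ('')
  [22] 27/7 → 1 ('d')
  [23] 7/14 → 6 ('daadcc')
  [24] 14/4 → 1 ('d')
  [25] 4/10 → 2 ('dc')
  [26] 10/17 → 3 ('dcc')
  [27] 17/3 → 1 ('d')

n(n+1)/2 = 28·29/2 = 406
Σ LCP = 0 + 2 + 5 + 1 + 1 + 1 + 2 + 2 + 4 + 0 + 1 + 1 + 2 + 0 + 2 + 2 + 1 + 2 + 1 + 3 + 2 + 0 + 1 + 6 + 1 + 2 + 3 + 1 = 49
distinct = 406 − 49 = 357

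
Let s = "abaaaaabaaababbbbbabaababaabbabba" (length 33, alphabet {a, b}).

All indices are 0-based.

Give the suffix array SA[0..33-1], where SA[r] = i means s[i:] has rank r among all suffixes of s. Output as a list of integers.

sorted suffixes:
  #0 SA[0]=32  'a'
  #1 SA[1]=2  'aaaaabaaababbbbbabaababaabbabba'
  #2 SA[2]=3  'aaaabaaababbbbbabaababaabbabba'
  #3 SA[3]=4  'aaabaaababbbbbabaababaabbabba'
  #4 SA[4]=8  'aaababbbbbabaababaabbabba'
  #5 SA[5]=5  'aabaaababbbbbabaababaabbabba'
  #6 SA[6]=20  'aababaabbabba'
  #7 SA[7]=9  'aababbbbbabaababaabbabba'
  #8 SA[8]=25  'aabbabba'
  #9 SA[9]=0  'abaaaaabaaababbbbbabaababaabbabba'
  #10 SA[10]=6  'abaaababbbbbabaababaabbabba'
  #11 SA[11]=18  'abaababaabbabba'
  #12 SA[12]=23  'abaabbabba'
  #13 SA[13]=21  'ababaabbabba'
  #14 SA[14]=10  'ababbbbbabaababaabbabba'
  #15 SA[15]=29  'abba'
  #16 SA[16]=26  'abbabba'
  #17 SA[17]=12  'abbbbbabaababaabbabba'
  #18 SA[18]=31  'ba'
  #19 SA[19]=1  'baaaaabaaababbbbbabaababaabbabba'
  #20 SA[20]=7  'baaababbbbbabaababaabbabba'
  #21 SA[21]=19  'baababaabbabba'
  #22 SA[22]=24  'baabbabba'
  #23 SA[23]=17  'babaababaabbabba'
  #24 SA[24]=22  'babaabbabba'
  #25 SA[25]=28  'babba'
  #26 SA[26]=11  'babbbbbabaababaabbabba'
  #27 SA[27]=30  'bba'
  #28 SA[28]=16  'bbabaababaabbabba'
  #29 SA[29]=27  'bbabba'
  #30 SA[30]=15  'bbbabaababaabbabba'
  #31 SA[31]=14  'bbbbabaababaabbabba'
  #32 SA[32]=13  'bbbbbabaababaabbabba'

[32, 2, 3, 4, 8, 5, 20, 9, 25, 0, 6, 18, 23, 21, 10, 29, 26, 12, 31, 1, 7, 19, 24, 17, 22, 28, 11, 30, 16, 27, 15, 14, 13]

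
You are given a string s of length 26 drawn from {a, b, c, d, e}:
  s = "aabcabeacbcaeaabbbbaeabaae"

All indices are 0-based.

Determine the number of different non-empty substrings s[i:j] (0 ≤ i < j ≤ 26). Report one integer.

311

rank→(start, suffix):
  0 → (13, 'aabbbbaeabaae')
  1 → (0, 'aabcabeacbcaeaabbbbaeabaae')
  2 → (23, 'aae')
  3 → (21, 'abaae')
  4 → (14, 'abbbbaeabaae')
  5 → (1, 'abcabeacbcaeaabbbbaeabaae')
  6 → (4, 'abeacbcaeaabbbbaeabaae')
  7 → (7, 'acbcaeaabbbbaeabaae')
  8 → (24, 'ae')
  9 → (11, 'aeaabbbbaeabaae')
  10 → (19, 'aeabaae')
  11 → (22, 'baae')
  12 → (18, 'baeabaae')
  13 → (17, 'bbaeabaae')
  14 → (16, 'bbbaeabaae')
  15 → (15, 'bbbbaeabaae')
  16 → (2, 'bcabeacbcaeaabbbbaeabaae')
  17 → (9, 'bcaeaabbbbaeabaae')
  18 → (5, 'beacbcaeaabbbbaeabaae')
  19 → (3, 'cabeacbcaeaabbbbaeabaae')
  20 → (10, 'caeaabbbbaeabaae')
  21 → (8, 'cbcaeaabbbbaeabaae')
  22 → (25, 'e')
  23 → (12, 'eaabbbbaeabaae')
  24 → (20, 'eabaae')
  25 → (6, 'eacbcaeaabbbbaeabaae')

SA = [13, 0, 23, 21, 14, 1, 4, 7, 24, 11, 19, 22, 18, 17, 16, 15, 2, 9, 5, 3, 10, 8, 25, 12, 20, 6]
[i] adj suffixes → lcp
  [1] 13/0 → 3 ('aab')
  [2] 0/23 → 2 ('aa')
  [3] 23/21 → 1 ('a')
  [4] 21/14 → 2 ('ab')
  [5] 14/1 → 2 ('ab')
  [6] 1/4 → 2 ('ab')
  [7] 4/7 → 1 ('a')
  [8] 7/24 → 1 ('a')
  [9] 24/11 → 2 ('ae')
  [10] 11/19 → 3 ('aea')
  [11] 19/22 → 0 ('')
  [12] 22/18 → 2 ('ba')
  [13] 18/17 → 1 ('b')
  [14] 17/16 → 2 ('bb')
  [15] 16/15 → 3 ('bbb')
  [16] 15/2 → 1 ('b')
  [17] 2/9 → 3 ('bca')
  [18] 9/5 → 1 ('b')
  [19] 5/3 → 0 ('')
  [20] 3/10 → 2 ('ca')
  [21] 10/8 → 1 ('c')
  [22] 8/25 → 0 ('')
  [23] 25/12 → 1 ('e')
  [24] 12/20 → 2 ('ea')
  [25] 20/6 → 2 ('ea')

n(n+1)/2 = 26·27/2 = 351
Σ LCP = 0 + 3 + 2 + 1 + 2 + 2 + 2 + 1 + 1 + 2 + 3 + 0 + 2 + 1 + 2 + 3 + 1 + 3 + 1 + 0 + 2 + 1 + 0 + 1 + 2 + 2 = 40
distinct = 351 − 40 = 311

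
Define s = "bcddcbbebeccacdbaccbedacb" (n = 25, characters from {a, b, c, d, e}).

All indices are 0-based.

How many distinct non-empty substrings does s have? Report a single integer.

rank | idx | suffix
   0 |  22 | acb
   1 |  16 | accbedacb
   2 |  12 | acdbaccbedacb
   3 |  24 | b
   4 |  15 | baccbedacb
   5 |   5 | bbebeccacdbaccbedacb
   6 |   0 | bcddcbbebeccacdbaccbedacb
   7 |   6 | bebeccacdbaccbedacb
   8 |   8 | beccacdbaccbedacb
   9 |  19 | bedacb
  10 |  11 | cacdbaccbedacb
  11 |  23 | cb
  12 |   4 | cbbebeccacdbaccbedacb
  13 |  18 | cbedacb
  14 |  10 | ccacdbaccbedacb
  15 |  17 | ccbedacb
  16 |  13 | cdbaccbedacb
  17 |   1 | cddcbbebeccacdbaccbedacb
  18 |  21 | dacb
  19 |  14 | dbaccbedacb
  20 |   3 | dcbbebeccacdbaccbedacb
  21 |   2 | ddcbbebeccacdbaccbedacb
  22 |   7 | ebeccacdbaccbedacb
  23 |   9 | eccacdbaccbedacb
  24 |  20 | edacb

SA = [22, 16, 12, 24, 15, 5, 0, 6, 8, 19, 11, 23, 4, 18, 10, 17, 13, 1, 21, 14, 3, 2, 7, 9, 20]
[i] adj suffixes → lcp
  [1] 22/16 → 2 ('ac')
  [2] 16/12 → 2 ('ac')
  [3] 12/24 → 0 ('')
  [4] 24/15 → 1 ('b')
  [5] 15/5 → 1 ('b')
  [6] 5/0 → 1 ('b')
  [7] 0/6 → 1 ('b')
  [8] 6/8 → 2 ('be')
  [9] 8/19 → 2 ('be')
  [10] 19/11 → 0 ('')
  [11] 11/23 → 1 ('c')
  [12] 23/4 → 2 ('cb')
  [13] 4/18 → 2 ('cb')
  [14] 18/10 → 1 ('c')
  [15] 10/17 → 2 ('cc')
  [16] 17/13 → 1 ('c')
  [17] 13/1 → 2 ('cd')
  [18] 1/21 → 0 ('')
  [19] 21/14 → 1 ('d')
  [20] 14/3 → 1 ('d')
  [21] 3/2 → 1 ('d')
  [22] 2/7 → 0 ('')
  [23] 7/9 → 1 ('e')
  [24] 9/20 → 1 ('e')

n(n+1)/2 = 25·26/2 = 325
Σ LCP = 0 + 2 + 2 + 0 + 1 + 1 + 1 + 1 + 2 + 2 + 0 + 1 + 2 + 2 + 1 + 2 + 1 + 2 + 0 + 1 + 1 + 1 + 0 + 1 + 1 = 28
distinct = 325 − 28 = 297

297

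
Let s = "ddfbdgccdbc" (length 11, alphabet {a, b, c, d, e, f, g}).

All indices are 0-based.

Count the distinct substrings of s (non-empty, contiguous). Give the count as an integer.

rank | idx | suffix
   0 |   9 | bc
   1 |   3 | bdgccdbc
   2 |  10 | c
   3 |   6 | ccdbc
   4 |   7 | cdbc
   5 |   8 | dbc
   6 |   0 | ddfbdgccdbc
   7 |   1 | dfbdgccdbc
   8 |   4 | dgccdbc
   9 |   2 | fbdgccdbc
  10 |   5 | gccdbc

SA = [9, 3, 10, 6, 7, 8, 0, 1, 4, 2, 5]
[i] adj suffixes → lcp
  [1] 9/3 → 1 ('b')
  [2] 3/10 → 0 ('')
  [3] 10/6 → 1 ('c')
  [4] 6/7 → 1 ('c')
  [5] 7/8 → 0 ('')
  [6] 8/0 → 1 ('d')
  [7] 0/1 → 1 ('d')
  [8] 1/4 → 1 ('d')
  [9] 4/2 → 0 ('')
  [10] 2/5 → 0 ('')

n(n+1)/2 = 11·12/2 = 66
Σ LCP = 0 + 1 + 0 + 1 + 1 + 0 + 1 + 1 + 1 + 0 + 0 = 6
distinct = 66 − 6 = 60

60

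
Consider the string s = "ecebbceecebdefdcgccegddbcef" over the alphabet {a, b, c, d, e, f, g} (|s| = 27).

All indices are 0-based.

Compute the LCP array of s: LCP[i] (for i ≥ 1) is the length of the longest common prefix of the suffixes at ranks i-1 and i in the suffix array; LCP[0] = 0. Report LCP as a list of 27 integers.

[0, 1, 3, 1, 0, 1, 3, 2, 2, 2, 1, 0, 1, 1, 1, 0, 2, 1, 4, 1, 1, 2, 1, 0, 1, 0, 1]

sorted suffixes:
  #0 SA[0]=3  'bbceecebdefdcgccegddbcef'
  #1 SA[1]=4  'bceecebdefdcgccegddbcef'
  #2 SA[2]=23  'bcef'
  #3 SA[3]=10  'bdefdcgccegddbcef'
  #4 SA[4]=17  'ccegddbcef'
  #5 SA[5]=1  'cebbceecebdefdcgccegddbcef'
  #6 SA[6]=8  'cebdefdcgccegddbcef'
  #7 SA[7]=5  'ceecebdefdcgccegddbcef'
  #8 SA[8]=24  'cef'
  #9 SA[9]=18  'cegddbcef'
  #10 SA[10]=15  'cgccegddbcef'
  #11 SA[11]=22  'dbcef'
  #12 SA[12]=14  'dcgccegddbcef'
  #13 SA[13]=21  'ddbcef'
  #14 SA[14]=11  'defdcgccegddbcef'
  #15 SA[15]=2  'ebbceecebdefdcgccegddbcef'
  #16 SA[16]=9  'ebdefdcgccegddbcef'
  #17 SA[17]=0  'ecebbceecebdefdcgccegddbcef'
  #18 SA[18]=7  'ecebdefdcgccegddbcef'
  #19 SA[19]=6  'eecebdefdcgccegddbcef'
  #20 SA[20]=25  'ef'
  #21 SA[21]=12  'efdcgccegddbcef'
  #22 SA[22]=19  'egddbcef'
  #23 SA[23]=26  'f'
  #24 SA[24]=13  'fdcgccegddbcef'
  #25 SA[25]=16  'gccegddbcef'
  #26 SA[26]=20  'gddbcef'

SA = [3, 4, 23, 10, 17, 1, 8, 5, 24, 18, 15, 22, 14, 21, 11, 2, 9, 0, 7, 6, 25, 12, 19, 26, 13, 16, 20]
i: (SA[i-1],SA[i]) lcp shared
  1: (3,4) 1 'b'
  2: (4,23) 3 'bce'
  3: (23,10) 1 'b'
  4: (10,17) 0 ''
  5: (17,1) 1 'c'
  6: (1,8) 3 'ceb'
  7: (8,5) 2 'ce'
  8: (5,24) 2 'ce'
  9: (24,18) 2 'ce'
  10: (18,15) 1 'c'
  11: (15,22) 0 ''
  12: (22,14) 1 'd'
  13: (14,21) 1 'd'
  14: (21,11) 1 'd'
  15: (11,2) 0 ''
  16: (2,9) 2 'eb'
  17: (9,0) 1 'e'
  18: (0,7) 4 'eceb'
  19: (7,6) 1 'e'
  20: (6,25) 1 'e'
  21: (25,12) 2 'ef'
  22: (12,19) 1 'e'
  23: (19,26) 0 ''
  24: (26,13) 1 'f'
  25: (13,16) 0 ''
  26: (16,20) 1 'g'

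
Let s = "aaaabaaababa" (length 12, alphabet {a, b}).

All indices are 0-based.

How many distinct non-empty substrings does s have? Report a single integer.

52

rank | idx | suffix
   0 |  11 | a
   1 |   0 | aaaabaaababa
   2 |   1 | aaabaaababa
   3 |   5 | aaababa
   4 |   2 | aabaaababa
   5 |   6 | aababa
   6 |   9 | aba
   7 |   3 | abaaababa
   8 |   7 | ababa
   9 |  10 | ba
  10 |   4 | baaababa
  11 |   8 | baba

SA = [11, 0, 1, 5, 2, 6, 9, 3, 7, 10, 4, 8]
rank  pair      lcp
   1  s[11:],s[0:]  1  'a'
   2  s[0:],s[1:]  3  'aaa'
   3  s[1:],s[5:]  5  'aaaba'
   4  s[5:],s[2:]  2  'aa'
   5  s[2:],s[6:]  4  'aaba'
   6  s[6:],s[9:]  1  'a'
   7  s[9:],s[3:]  3  'aba'
   8  s[3:],s[7:]  3  'aba'
   9  s[7:],s[10:]  0  ''
  10  s[10:],s[4:]  2  'ba'
  11  s[4:],s[8:]  2  'ba'

n(n+1)/2 = 12·13/2 = 78
Σ LCP = 0 + 1 + 3 + 5 + 2 + 4 + 1 + 3 + 3 + 0 + 2 + 2 = 26
distinct = 78 − 26 = 52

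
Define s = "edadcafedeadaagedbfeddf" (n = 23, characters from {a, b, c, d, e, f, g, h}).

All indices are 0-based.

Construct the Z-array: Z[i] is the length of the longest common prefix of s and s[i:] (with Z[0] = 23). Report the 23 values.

Z[0]=23
i=1: outside box; Z[1]=0
i=2: outside box; Z[2]=0
i=3: outside box; Z[3]=0
i=4: outside box; Z[4]=0
i=5: outside box; Z[5]=0
i=6: outside box; Z[6]=0
i=7: outside box; Z[7]=2 grow→box=[7,9)
i=8: min(r-i=1, Z[1]=0)=0; Z[8]=0
i=9: outside box; Z[9]=1 grow→box=[9,10)
i=10: outside box; Z[10]=0
i=11: outside box; Z[11]=0
i=12: outside box; Z[12]=0
i=13: outside box; Z[13]=0
i=14: outside box; Z[14]=0
i=15: outside box; Z[15]=2 grow→box=[15,17)
i=16: min(r-i=1, Z[1]=0)=0; Z[16]=0
i=17: outside box; Z[17]=0
i=18: outside box; Z[18]=0
i=19: outside box; Z[19]=2 grow→box=[19,21)
i=20: min(r-i=1, Z[1]=0)=0; Z[20]=0
i=21: outside box; Z[21]=0
i=22: outside box; Z[22]=0

[23, 0, 0, 0, 0, 0, 0, 2, 0, 1, 0, 0, 0, 0, 0, 2, 0, 0, 0, 2, 0, 0, 0]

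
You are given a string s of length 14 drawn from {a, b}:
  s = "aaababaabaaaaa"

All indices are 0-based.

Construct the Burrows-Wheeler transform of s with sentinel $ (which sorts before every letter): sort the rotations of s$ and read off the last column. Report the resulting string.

rank  rotation         last
    0  $aaababaabaaaaa  a
    1  a$aaababaabaaaa  a
    2  aa$aaababaabaaa  a
    3  aaa$aaababaabaa  a
    4  aaaa$aaababaaba  a
    5  aaaaa$aaababaab  b
    6  aaababaabaaaaa$  $
    7  aabaaaaa$aaabab  b
    8  aababaabaaaaa$a  a
    9  abaaaaa$aaababa  a
   10  abaabaaaaa$aaab  b
   11  ababaabaaaaa$aa  a
   12  baaaaa$aaababaa  a
   13  baabaaaaa$aaaba  a
   14  babaabaaaaa$aaa  a

aaaaab$baabaaaa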